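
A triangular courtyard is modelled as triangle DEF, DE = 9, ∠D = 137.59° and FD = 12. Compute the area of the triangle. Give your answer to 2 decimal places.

Area = ½·FD·DE·sin D ≈ 36.419.

area ≈ 36.42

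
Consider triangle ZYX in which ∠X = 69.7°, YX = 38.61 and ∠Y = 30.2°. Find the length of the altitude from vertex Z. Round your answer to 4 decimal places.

h_Z ≈ 18.4906

The third angle is ∠Z = 180° − ∠Y − ∠X = 80.10°.
Law of sines: XZ = YX·sin Y/sin Z ≈ 19.715.
Law of sines: ZY = YX·sin X/sin Z ≈ 36.759.
Area = ½·YX·XZ·sin X ≈ 356.96.
The altitude from Z has length 2·area/YX ≈ 18.491.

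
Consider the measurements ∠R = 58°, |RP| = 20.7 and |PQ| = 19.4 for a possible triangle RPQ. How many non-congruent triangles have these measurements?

|RP|·sin R = 20.7·sin(58°) ≈ 17.55.
Since |RP| sin R < |PQ| < |RP| (17.55 < 19.4 < 20.7), two triangles exist.

2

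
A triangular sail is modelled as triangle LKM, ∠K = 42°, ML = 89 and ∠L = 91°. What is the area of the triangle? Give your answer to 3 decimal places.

4328.131

The third angle is ∠M = 180° − ∠L − ∠K = 47.00°.
Law of sines: KM = ML·sin L/sin K ≈ 132.99.
Law of sines: LK = ML·sin M/sin K ≈ 97.276.
Area = ½·ML·KM·sin M ≈ 4328.1.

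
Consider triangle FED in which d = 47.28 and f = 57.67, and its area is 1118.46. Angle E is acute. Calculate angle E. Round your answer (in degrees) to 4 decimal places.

From area = ½·d·f·sin E, we get sin E = 2·area/(d·f) ≈ 0.82040.
Taking the acute solution, ∠E ≈ 55.12°.

∠E ≈ 55.1244°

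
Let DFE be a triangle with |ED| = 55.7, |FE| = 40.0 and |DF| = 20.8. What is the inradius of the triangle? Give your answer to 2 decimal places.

r ≈ 5.47

Semiperimeter s = (40 + 55.7 + 20.8)/2 = 58.25.
Heron's formula: area = √(58.25·18.25·2.55·37.45) ≈ 318.62.
Inradius = area/s = 318.62/58.25 ≈ 5.4699.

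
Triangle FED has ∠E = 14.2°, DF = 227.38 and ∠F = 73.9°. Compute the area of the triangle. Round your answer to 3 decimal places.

The third angle is ∠D = 180° − ∠F − ∠E = 91.90°.
Law of sines: ED = DF·sin F/sin E ≈ 890.56.
Law of sines: FE = DF·sin D/sin E ≈ 926.41.
Area = ½·DF·ED·sin D ≈ 1.0119e+05.

101192.574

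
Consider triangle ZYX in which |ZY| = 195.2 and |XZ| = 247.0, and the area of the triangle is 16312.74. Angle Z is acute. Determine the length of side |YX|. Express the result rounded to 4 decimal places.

167.6701

From area = ½·|XZ|·|ZY|·sin Z, we get sin Z = 2·area/(|XZ|·|ZY|) ≈ 0.67668.
Taking the acute solution, ∠Z ≈ 0.743 rad.
Law of cosines then gives |YX| ≈ 167.67.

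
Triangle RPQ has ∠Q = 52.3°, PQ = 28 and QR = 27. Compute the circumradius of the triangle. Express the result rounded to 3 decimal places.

By the law of cosines, RP² = PQ² + QR² − 2·PQ·QR·cos Q = 588.37, so RP ≈ 24.256.
Area = ½·PQ·QR·sin Q ≈ 299.08.
Circumradius = RP/(2 sin Q) ≈ 15.328.

15.328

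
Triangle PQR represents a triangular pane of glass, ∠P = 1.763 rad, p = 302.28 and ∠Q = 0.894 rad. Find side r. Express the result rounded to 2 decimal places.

143.46

The third angle is ∠R = π − ∠P − ∠Q = 0.485 rad.
Law of sines: r = p·sin R/sin P ≈ 143.46.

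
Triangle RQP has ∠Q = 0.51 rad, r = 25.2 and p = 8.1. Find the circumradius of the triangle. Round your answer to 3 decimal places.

19.006

By the law of cosines, q² = p² + r² − 2·p·r·cos Q = 344.36, so q ≈ 18.557.
Area = ½·p·r·sin Q ≈ 49.823.
Circumradius = q/(2 sin Q) ≈ 19.006.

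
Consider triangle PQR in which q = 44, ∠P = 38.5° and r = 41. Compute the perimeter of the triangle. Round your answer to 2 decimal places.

By the law of cosines, p² = q² + r² − 2·q·r·cos P = 793.35, so p ≈ 28.166.
Semiperimeter s = (28.166+44+41)/2 = 56.583.
Perimeter = 28.166 + 44 + 41 = 113.17.

113.17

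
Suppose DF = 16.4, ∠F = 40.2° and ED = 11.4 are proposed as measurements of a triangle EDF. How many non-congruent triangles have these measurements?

DF·sin F = 16.4·sin(40.2°) ≈ 10.59.
Since DF sin F < ED < DF (10.59 < 11.4 < 16.4), two triangles exist.

2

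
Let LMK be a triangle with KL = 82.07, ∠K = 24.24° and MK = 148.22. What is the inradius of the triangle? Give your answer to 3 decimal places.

16.056

By the law of cosines, LM² = MK² + KL² − 2·MK·KL·cos K = 6520.8, so LM ≈ 80.752.
Area = ½·MK·KL·sin K ≈ 2497.1.
Semiperimeter s = (148.22+82.07+80.752)/2 = 155.52.
Inradius = area/s = 2497.1/155.52 ≈ 16.056.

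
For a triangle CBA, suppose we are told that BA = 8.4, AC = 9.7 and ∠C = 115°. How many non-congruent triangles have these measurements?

AC·sin C = 9.7·sin(115°) ≈ 8.791.
Since ∠C is not acute, a triangle exists only if BA > AC; here BA ≤ AC, so there is no triangle.

0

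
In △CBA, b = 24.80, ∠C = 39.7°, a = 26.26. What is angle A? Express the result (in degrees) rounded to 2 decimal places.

By the law of cosines, c² = b² + a² − 2·b·a·cos C = 302.49, so c ≈ 17.392.
Law of cosines again: cos A = (c² + b² − a²)/(2·c·b) ≈ 0.26423, so ∠A ≈ 74.68°.

74.68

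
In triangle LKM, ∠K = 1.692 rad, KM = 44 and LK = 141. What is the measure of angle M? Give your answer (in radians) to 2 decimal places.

By the law of cosines, ML² = LK² + KM² − 2·LK·KM·cos K = 23317, so ML ≈ 152.7.
Law of cosines again: cos M = (KM² + ML² − LK²)/(2·KM·ML) ≈ 0.39979, so ∠M ≈ 1.160 rad.

1.16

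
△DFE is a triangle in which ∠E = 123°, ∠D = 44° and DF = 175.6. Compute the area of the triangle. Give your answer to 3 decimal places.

The third angle is ∠F = 180° − ∠E − ∠D = 13.00°.
Law of sines: FE = DF·sin D/sin E ≈ 145.45.
Law of sines: ED = DF·sin F/sin E ≈ 47.1.
Area = ½·DF·FE·sin F ≈ 2872.7.

area ≈ 2872.678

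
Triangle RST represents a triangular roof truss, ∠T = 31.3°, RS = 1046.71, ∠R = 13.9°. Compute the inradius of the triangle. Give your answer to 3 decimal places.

r ≈ 121.431

The third angle is ∠S = 180° − ∠T − ∠R = 134.80°.
Law of sines: ST = RS·sin R/sin T ≈ 484.
Law of sines: TR = RS·sin S/sin T ≈ 1429.6.
Area = ½·RS·ST·sin S ≈ 1.7974e+05.
Semiperimeter s = (484+1429.6+1046.7)/2 = 1480.2.
Inradius = area/s = 1.7974e+05/1480.2 ≈ 121.43.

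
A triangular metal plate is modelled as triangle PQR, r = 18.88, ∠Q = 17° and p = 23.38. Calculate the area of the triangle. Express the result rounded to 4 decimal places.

Area = ½·r·p·sin Q ≈ 64.529.

64.5285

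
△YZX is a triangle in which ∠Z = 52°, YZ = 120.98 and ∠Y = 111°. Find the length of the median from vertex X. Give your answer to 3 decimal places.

The third angle is ∠X = 180° − ∠Y − ∠Z = 17.00°.
Law of sines: ZX = YZ·sin Y/sin X ≈ 386.3.
Law of sines: XY = YZ·sin Z/sin X ≈ 326.07.
Median from X: ½√(2·ZX² + 2·XY² − YZ²) ≈ 352.3.

m_X ≈ 352.303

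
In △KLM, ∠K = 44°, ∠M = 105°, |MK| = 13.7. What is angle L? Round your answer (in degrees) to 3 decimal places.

The third angle is ∠L = 180° − ∠M − ∠K = 31.00°.

∠L ≈ 31.000°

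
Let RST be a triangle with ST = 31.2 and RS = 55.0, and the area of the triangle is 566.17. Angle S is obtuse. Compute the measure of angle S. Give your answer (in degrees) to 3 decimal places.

∠S ≈ 138.710°

From area = ½·RS·ST·sin S, we get sin S = 2·area/(RS·ST) ≈ 0.65987.
Taking the obtuse solution, ∠S ≈ 138.71°.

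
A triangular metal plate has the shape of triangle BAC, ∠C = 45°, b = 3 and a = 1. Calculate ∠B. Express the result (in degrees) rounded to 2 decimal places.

∠B ≈ 117.86°

By the law of cosines, c² = b² + a² − 2·b·a·cos C = 5.7574, so c ≈ 2.3994.
Law of cosines again: cos B = (a² + c² − b²)/(2·a·c) ≈ -0.46732, so ∠B ≈ 117.86°.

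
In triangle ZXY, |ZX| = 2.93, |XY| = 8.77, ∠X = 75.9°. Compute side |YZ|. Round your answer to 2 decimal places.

8.54

By the law of cosines, |YZ|² = |ZX|² + |XY|² − 2·|ZX|·|XY|·cos X = 72.978, so |YZ| ≈ 8.5427.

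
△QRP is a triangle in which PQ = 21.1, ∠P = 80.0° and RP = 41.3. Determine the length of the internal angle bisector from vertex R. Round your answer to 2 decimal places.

By the law of cosines, QR² = RP² + PQ² − 2·RP·PQ·cos P = 1848.3, so QR ≈ 42.991.
Law of cosines again: cos R = (QR² + RP² − PQ²)/(2·QR·RP) ≈ 0.87543, so ∠R ≈ 28.90°.
The bisector from R has length 2·QR·RP·cos(∠R/2)/(QR+RP) ≈ 40.796.

t_R ≈ 40.80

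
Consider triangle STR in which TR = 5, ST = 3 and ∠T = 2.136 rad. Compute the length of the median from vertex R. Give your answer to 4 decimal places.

5.9400

By the law of cosines, RS² = ST² + TR² − 2·ST·TR·cos T = 50.068, so RS ≈ 7.0758.
Median from R: ½√(2·TR² + 2·RS² − ST²) ≈ 5.94.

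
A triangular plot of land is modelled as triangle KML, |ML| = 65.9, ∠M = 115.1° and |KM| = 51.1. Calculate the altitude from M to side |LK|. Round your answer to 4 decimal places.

30.7873

By the law of cosines, |LK|² = |KM|² + |ML|² − 2·|KM|·|ML|·cos M = 9811, so |LK| ≈ 99.05.
Area = ½·|KM|·|ML|·sin M ≈ 1524.7.
The altitude from M has length 2·area/|LK| ≈ 30.787.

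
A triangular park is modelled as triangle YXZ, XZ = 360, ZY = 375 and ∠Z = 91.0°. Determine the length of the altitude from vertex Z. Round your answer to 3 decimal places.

h_Z ≈ 257.425

By the law of cosines, YX² = XZ² + ZY² − 2·XZ·ZY·cos Z = 2.7494e+05, so YX ≈ 524.34.
Area = ½·XZ·ZY·sin Z ≈ 67490.
The altitude from Z has length 2·area/YX ≈ 257.43.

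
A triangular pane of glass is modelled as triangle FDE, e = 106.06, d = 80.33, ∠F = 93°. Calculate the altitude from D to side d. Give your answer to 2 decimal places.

By the law of cosines, f² = d² + e² − 2·d·e·cos F = 18593, so f ≈ 136.36.
Area = ½·d·e·sin F ≈ 4254.1.
The altitude from D has length 2·area/d ≈ 105.91.

105.91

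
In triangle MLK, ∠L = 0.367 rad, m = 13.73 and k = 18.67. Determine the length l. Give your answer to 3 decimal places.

7.651

By the law of cosines, l² = k² + m² − 2·k·m·cos L = 58.544, so l ≈ 7.6514.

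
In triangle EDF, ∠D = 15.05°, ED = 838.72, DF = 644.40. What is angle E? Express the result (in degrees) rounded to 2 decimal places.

37.71

By the law of cosines, FE² = ED² + DF² − 2·ED·DF·cos D = 74837, so FE ≈ 273.56.
Law of cosines again: cos E = (FE² + ED² − DF²)/(2·FE·ED) ≈ 0.79113, so ∠E ≈ 37.71°.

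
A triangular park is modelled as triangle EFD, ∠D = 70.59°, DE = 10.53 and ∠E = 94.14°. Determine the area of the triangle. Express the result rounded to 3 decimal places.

The third angle is ∠F = 180° − ∠D − ∠E = 15.27°.
Law of sines: FD = DE·sin E/sin F ≈ 39.878.
Law of sines: EF = DE·sin D/sin F ≈ 37.71.
Area = ½·DE·FD·sin D ≈ 198.02.

area ≈ 198.023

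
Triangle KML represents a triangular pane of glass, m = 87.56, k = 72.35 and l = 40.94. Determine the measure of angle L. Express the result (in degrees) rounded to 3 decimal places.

27.629

By the law of cosines, cos L = (k² + m² − l²) / (2·k·m) ≈ 0.88597, so ∠L ≈ 27.63°.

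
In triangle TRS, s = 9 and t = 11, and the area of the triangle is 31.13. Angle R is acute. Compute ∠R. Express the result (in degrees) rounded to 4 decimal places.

∠R ≈ 38.9682°

From area = ½·s·t·sin R, we get sin R = 2·area/(s·t) ≈ 0.62889.
Taking the acute solution, ∠R ≈ 38.97°.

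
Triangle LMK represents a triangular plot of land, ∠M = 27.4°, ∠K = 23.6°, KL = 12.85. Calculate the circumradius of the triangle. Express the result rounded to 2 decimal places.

R ≈ 13.96

The third angle is ∠L = 180° − ∠M − ∠K = 129.00°.
Law of sines: MK = KL·sin L/sin M ≈ 21.7.
Law of sines: LM = KL·sin K/sin M ≈ 11.179.
Circumradius = KL/(2 sin M) ≈ 13.961.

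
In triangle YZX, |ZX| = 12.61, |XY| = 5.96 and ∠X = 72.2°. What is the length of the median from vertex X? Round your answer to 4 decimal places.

7.7538

By the law of cosines, |YZ|² = |ZX|² + |XY|² − 2·|ZX|·|XY|·cos X = 148.58, so |YZ| ≈ 12.19.
Median from X: ½√(2·|ZX|² + 2·|XY|² − |YZ|²) ≈ 7.7538.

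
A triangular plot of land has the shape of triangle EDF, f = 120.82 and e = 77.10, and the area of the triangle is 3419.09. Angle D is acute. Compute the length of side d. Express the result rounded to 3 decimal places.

From area = ½·f·e·sin D, we get sin D = 2·area/(f·e) ≈ 0.73409.
Taking the acute solution, ∠D ≈ 47.23°.
Law of cosines then gives d ≈ 88.83.

88.830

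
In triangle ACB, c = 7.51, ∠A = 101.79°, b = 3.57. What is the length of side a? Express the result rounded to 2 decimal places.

By the law of cosines, a² = c² + b² − 2·c·b·cos A = 80.101, so a ≈ 8.9499.

8.95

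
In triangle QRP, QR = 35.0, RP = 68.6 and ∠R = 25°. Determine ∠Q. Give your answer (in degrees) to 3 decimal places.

∠Q ≈ 133.145°

By the law of cosines, PQ² = QR² + RP² − 2·QR·RP·cos R = 1578.9, so PQ ≈ 39.735.
Law of cosines again: cos Q = (PQ² + QR² − RP²)/(2·PQ·QR) ≈ -0.68385, so ∠Q ≈ 133.15°.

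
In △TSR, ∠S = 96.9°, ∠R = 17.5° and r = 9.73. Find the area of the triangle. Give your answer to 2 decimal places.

The third angle is ∠T = 180° − ∠S − ∠R = 65.60°.
Law of sines: t = r·sin T/sin R ≈ 29.467.
Law of sines: s = r·sin S/sin R ≈ 32.123.
Area = ½·r·t·sin S ≈ 142.32.

142.32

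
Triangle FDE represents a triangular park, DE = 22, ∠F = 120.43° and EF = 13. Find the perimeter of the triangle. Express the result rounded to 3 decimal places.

47.346

Law of sines: sin D = EF·sin F/DE ≈ 0.50951.
Since DE ≥ EF, only the acute value applies: ∠D ≈ 30.63°.
Then ∠E = 180° − ∠F − ∠D ≈ 28.94°.
Law of sines gives FD = DE·sin E/sin F ≈ 12.346.
Semiperimeter s = (22+13+12.346)/2 = 23.673.
Perimeter = 22 + 13 + 12.346 = 47.346.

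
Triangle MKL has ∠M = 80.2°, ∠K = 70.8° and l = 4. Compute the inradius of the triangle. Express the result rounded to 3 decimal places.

The third angle is ∠L = 180° − ∠M − ∠K = 29.00°.
Law of sines: m = l·sin M/sin L ≈ 8.1303.
Law of sines: k = l·sin K/sin L ≈ 7.7917.
Area = ½·l·m·sin K ≈ 15.356.
Semiperimeter s = (8.1303+7.7917+4)/2 = 9.961.
Inradius = area/s = 15.356/9.961 ≈ 1.5416.

r ≈ 1.542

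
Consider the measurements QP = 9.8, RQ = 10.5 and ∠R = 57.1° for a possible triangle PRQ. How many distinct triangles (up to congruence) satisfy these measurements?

2

RQ·sin R = 10.5·sin(57.1°) ≈ 8.816.
Since RQ sin R < QP < RQ (8.816 < 9.8 < 10.5), two triangles exist.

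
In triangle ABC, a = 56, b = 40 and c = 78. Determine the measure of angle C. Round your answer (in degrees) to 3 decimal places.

∠C ≈ 107.511°

By the law of cosines, cos C = (a² + b² − c²) / (2·a·b) ≈ -0.30089, so ∠C ≈ 107.51°.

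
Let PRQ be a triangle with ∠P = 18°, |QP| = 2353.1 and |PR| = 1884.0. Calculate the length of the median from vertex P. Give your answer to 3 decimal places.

By the law of cosines, |RQ|² = |QP|² + |PR|² − 2·|QP|·|PR|·cos P = 6.5401e+05, so |RQ| ≈ 808.71.
Median from P: ½√(2·|QP|² + 2·|PR|² − |RQ|²) ≈ 2092.8.

m_P ≈ 2092.789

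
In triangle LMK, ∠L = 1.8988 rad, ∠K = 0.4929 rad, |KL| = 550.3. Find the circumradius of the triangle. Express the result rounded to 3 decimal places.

403.706

The third angle is ∠M = π − ∠K − ∠L = 0.7499 rad.
Law of sines: |MK| = |KL|·sin L/sin M ≈ 764.37.
Law of sines: |LM| = |KL|·sin K/sin M ≈ 382.05.
Circumradius = |KL|/(2 sin M) ≈ 403.71.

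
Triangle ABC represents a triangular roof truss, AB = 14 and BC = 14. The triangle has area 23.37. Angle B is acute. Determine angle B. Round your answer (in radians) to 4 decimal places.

From area = ½·AB·BC·sin B, we get sin B = 2·area/(AB·BC) ≈ 0.23847.
Taking the acute solution, ∠B ≈ 0.241 rad.

0.2408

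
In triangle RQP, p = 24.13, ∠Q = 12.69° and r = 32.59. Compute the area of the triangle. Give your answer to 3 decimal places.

Area = ½·p·r·sin Q ≈ 86.376.

86.376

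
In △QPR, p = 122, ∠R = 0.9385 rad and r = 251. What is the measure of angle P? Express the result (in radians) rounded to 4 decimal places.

Law of sines: sin P = p·sin R/r ≈ 0.39209.
Since r ≥ p, only the acute value applies: ∠P ≈ 0.4029 rad.
Then ∠Q = π − ∠R − ∠P ≈ 1.8002 rad.

0.4029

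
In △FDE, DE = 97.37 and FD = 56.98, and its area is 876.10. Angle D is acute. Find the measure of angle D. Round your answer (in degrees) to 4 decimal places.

From area = ½·FD·DE·sin D, we get sin D = 2·area/(FD·DE) ≈ 0.31582.
Taking the acute solution, ∠D ≈ 18.41°.

18.4102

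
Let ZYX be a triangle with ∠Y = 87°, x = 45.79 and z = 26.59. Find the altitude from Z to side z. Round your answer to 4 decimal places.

h_Z ≈ 45.7272

By the law of cosines, y² = x² + z² − 2·x·z·cos Y = 2676.3, so y ≈ 51.733.
Area = ½·x·z·sin Y ≈ 607.94.
The altitude from Z has length 2·area/z ≈ 45.727.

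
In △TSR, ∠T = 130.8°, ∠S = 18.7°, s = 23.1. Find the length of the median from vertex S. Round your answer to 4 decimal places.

m_S ≈ 44.9730

The third angle is ∠R = 180° − ∠T − ∠S = 30.50°.
Law of sines: t = s·sin T/sin S ≈ 54.541.
Law of sines: r = s·sin R/sin S ≈ 36.568.
Median from S: ½√(2·r² + 2·t² − s²) ≈ 44.973.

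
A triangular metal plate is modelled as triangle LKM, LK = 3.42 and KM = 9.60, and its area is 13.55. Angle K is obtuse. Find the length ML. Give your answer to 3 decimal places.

11.871

From area = ½·LK·KM·sin K, we get sin K = 2·area/(LK·KM) ≈ 0.82541.
Taking the obtuse solution, ∠K ≈ 124.37°.
Law of cosines then gives ML ≈ 11.871.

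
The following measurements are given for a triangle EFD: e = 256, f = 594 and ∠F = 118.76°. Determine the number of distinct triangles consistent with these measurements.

1

e·sin F = 256·sin(118.76°) ≈ 224.4.
Since ∠F is not acute, a triangle exists only if f > e; here f > e, so there is exactly one triangle.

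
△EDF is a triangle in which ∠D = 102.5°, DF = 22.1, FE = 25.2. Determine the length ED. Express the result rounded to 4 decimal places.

8.2363

Law of sines: sin E = DF·sin D/FE ≈ 0.85620.
Since FE ≥ DF, only the acute value applies: ∠E ≈ 58.89°.
Then ∠F = 180° − ∠D − ∠E ≈ 18.61°.
Law of sines gives ED = FE·sin F/sin D ≈ 8.2363.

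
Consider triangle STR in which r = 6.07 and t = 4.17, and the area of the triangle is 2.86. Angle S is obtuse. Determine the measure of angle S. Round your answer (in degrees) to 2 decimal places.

From area = ½·t·r·sin S, we get sin S = 2·area/(t·r) ≈ 0.22598.
Taking the obtuse solution, ∠S ≈ 166.94°.

∠S ≈ 166.94°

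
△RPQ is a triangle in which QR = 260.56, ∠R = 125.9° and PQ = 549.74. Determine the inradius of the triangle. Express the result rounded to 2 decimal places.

Law of sines: sin P = QR·sin R/PQ ≈ 0.38394.
Since PQ ≥ QR, only the acute value applies: ∠P ≈ 22.58°.
Then ∠Q = 180° − ∠R − ∠P ≈ 31.52°.
Law of sines gives RP = PQ·sin Q/sin R ≈ 354.82.
Area = ½·PQ·QR·sin Q ≈ 37445.
Semiperimeter s = (549.74+260.56+354.82)/2 = 582.56.
Inradius = area/s = 37445/582.56 ≈ 64.277.

64.28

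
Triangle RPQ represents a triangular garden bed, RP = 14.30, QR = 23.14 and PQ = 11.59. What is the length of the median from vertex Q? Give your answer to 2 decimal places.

16.85

Median from Q: ½√(2·PQ² + 2·QR² − RP²) ≈ 16.846.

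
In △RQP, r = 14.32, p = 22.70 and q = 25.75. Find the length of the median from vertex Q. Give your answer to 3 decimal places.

Median from Q: ½√(2·p² + 2·r² − q²) ≈ 13.943.

m_Q ≈ 13.943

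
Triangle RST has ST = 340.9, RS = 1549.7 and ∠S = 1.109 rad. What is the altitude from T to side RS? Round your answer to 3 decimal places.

By the law of cosines, TR² = RS² + ST² − 2·RS·ST·cos S = 2.047e+06, so TR ≈ 1430.7.
Area = ½·RS·ST·sin S ≈ 2.3648e+05.
The altitude from T has length 2·area/RS ≈ 305.19.

305.192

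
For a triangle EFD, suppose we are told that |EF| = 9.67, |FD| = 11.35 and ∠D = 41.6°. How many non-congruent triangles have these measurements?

2

|FD|·sin D = 11.35·sin(41.6°) ≈ 7.536.
Since |FD| sin D < |EF| < |FD| (7.536 < 9.67 < 11.35), two triangles exist.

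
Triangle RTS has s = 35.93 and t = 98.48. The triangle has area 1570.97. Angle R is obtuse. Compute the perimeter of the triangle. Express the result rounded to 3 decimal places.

From area = ½·t·s·sin R, we get sin R = 2·area/(t·s) ≈ 0.88796.
Taking the obtuse solution, ∠R ≈ 117.38°.
Law of cosines then gives r ≈ 119.35.
Perimeter = 119.35 + 98.48 + 35.93 = 253.76.

253.758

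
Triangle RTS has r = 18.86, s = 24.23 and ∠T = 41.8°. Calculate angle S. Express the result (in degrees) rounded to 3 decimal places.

∠S ≈ 87.174°

By the law of cosines, t² = s² + r² − 2·s·r·cos T = 261.46, so t ≈ 16.17.
Law of cosines again: cos S = (r² + t² − s²)/(2·r·t) ≈ 0.04930, so ∠S ≈ 87.17°.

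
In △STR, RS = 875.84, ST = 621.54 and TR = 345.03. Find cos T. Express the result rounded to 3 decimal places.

By the law of cosines, cos T = (ST² + TR² − RS²) / (2·ST·TR) ≈ -0.61025, so ∠T ≈ 127.61°.

cos T ≈ -0.610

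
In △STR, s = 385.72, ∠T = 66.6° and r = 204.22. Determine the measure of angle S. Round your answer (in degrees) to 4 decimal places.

By the law of cosines, t² = r² + s² − 2·r·s·cos T = 1.2792e+05, so t ≈ 357.66.
Law of cosines again: cos S = (t² + r² − s²)/(2·t·r) ≈ 0.14268, so ∠S ≈ 81.80°.

81.7968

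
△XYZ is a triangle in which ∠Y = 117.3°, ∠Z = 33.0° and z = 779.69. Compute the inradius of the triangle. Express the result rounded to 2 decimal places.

The third angle is ∠X = 180° − ∠Y − ∠Z = 29.70°.
Law of sines: x = z·sin X/sin Z ≈ 709.28.
Law of sines: y = z·sin Y/sin Z ≈ 1272.1.
Area = ½·z·x·sin Y ≈ 2.4571e+05.
Semiperimeter s = (709.28+1272.1+779.69)/2 = 1380.5.
Inradius = area/s = 2.4571e+05/1380.5 ≈ 177.98.

177.98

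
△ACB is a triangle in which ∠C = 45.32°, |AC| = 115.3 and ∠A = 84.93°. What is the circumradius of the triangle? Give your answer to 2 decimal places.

The third angle is ∠B = 180° − ∠A − ∠C = 49.75°.
Law of sines: |CB| = |AC|·sin A/sin B ≈ 150.48.
Law of sines: |BA| = |AC|·sin C/sin B ≈ 107.42.
Circumradius = |AC|/(2 sin B) ≈ 75.534.

75.53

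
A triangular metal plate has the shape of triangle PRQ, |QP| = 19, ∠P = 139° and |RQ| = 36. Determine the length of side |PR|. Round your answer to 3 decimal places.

19.434

Law of sines: sin R = |QP|·sin P/|RQ| ≈ 0.34625.
Since |RQ| ≥ |QP|, only the acute value applies: ∠R ≈ 20.26°.
Then ∠Q = 180° − ∠P − ∠R ≈ 20.74°.
Law of sines gives |PR| = |RQ|·sin Q/sin P ≈ 19.434.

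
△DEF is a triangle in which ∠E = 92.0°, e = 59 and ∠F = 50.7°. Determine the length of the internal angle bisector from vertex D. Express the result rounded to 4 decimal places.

48.7913

The third angle is ∠D = 180° − ∠E − ∠F = 37.30°.
Law of sines: d = e·sin D/sin E ≈ 35.775.
Law of sines: f = e·sin F/sin E ≈ 45.684.
The bisector from D has length 2·e·f·cos(∠D/2)/(e+f) ≈ 48.791.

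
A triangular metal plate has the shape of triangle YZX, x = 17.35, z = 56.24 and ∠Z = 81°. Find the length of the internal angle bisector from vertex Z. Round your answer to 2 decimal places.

Law of sines: sin X = x·sin Z/z ≈ 0.30470.
Since z ≥ x, only the acute value applies: ∠X ≈ 17.74°.
Then ∠Y = 180° − ∠Z − ∠X ≈ 81.26°.
Law of sines gives y = z·sin Y/sin Z ≈ 56.28.
The bisector from Z has length 2·x·y·cos(∠Z/2)/(x+y) ≈ 20.169.

t_Z ≈ 20.17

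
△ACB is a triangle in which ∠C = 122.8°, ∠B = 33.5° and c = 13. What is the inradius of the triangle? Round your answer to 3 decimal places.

The third angle is ∠A = 180° − ∠C − ∠B = 23.70°.
Law of sines: a = c·sin A/sin C ≈ 6.2164.
Law of sines: b = c·sin B/sin C ≈ 8.5361.
Area = ½·c·a·sin B ≈ 22.302.
Semiperimeter s = (6.2164+13+8.5361)/2 = 13.876.
Inradius = area/s = 22.302/13.876 ≈ 1.6072.

r ≈ 1.607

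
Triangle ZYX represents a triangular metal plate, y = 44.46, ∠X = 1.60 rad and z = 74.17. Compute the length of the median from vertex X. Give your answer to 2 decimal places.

m_X ≈ 42.68

By the law of cosines, x² = z² + y² − 2·z·y·cos X = 7670.5, so x ≈ 87.581.
Median from X: ½√(2·z² + 2·y² − x²) ≈ 42.677.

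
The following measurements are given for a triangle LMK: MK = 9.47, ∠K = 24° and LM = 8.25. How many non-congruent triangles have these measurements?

2

MK·sin K = 9.47·sin(24°) ≈ 3.852.
Since MK sin K < LM < MK (3.852 < 8.25 < 9.47), two triangles exist.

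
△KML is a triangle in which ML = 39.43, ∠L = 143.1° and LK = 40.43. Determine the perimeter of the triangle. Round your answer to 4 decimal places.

By the law of cosines, KM² = ML² + LK² − 2·ML·LK·cos L = 5739, so KM ≈ 75.756.
Semiperimeter s = (39.43+40.43+75.756)/2 = 77.808.
Perimeter = 39.43 + 40.43 + 75.756 = 155.62.

perimeter ≈ 155.6159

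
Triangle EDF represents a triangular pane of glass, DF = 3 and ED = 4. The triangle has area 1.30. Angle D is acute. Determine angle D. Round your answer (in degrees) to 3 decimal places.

From area = ½·ED·DF·sin D, we get sin D = 2·area/(ED·DF) ≈ 0.21667.
Taking the acute solution, ∠D ≈ 12.51°.

∠D ≈ 12.513°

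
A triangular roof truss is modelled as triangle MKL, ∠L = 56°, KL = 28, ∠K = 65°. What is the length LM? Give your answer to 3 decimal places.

The third angle is ∠M = 180° − ∠K − ∠L = 59.00°.
Law of sines: LM = KL·sin K/sin M ≈ 29.605.

29.605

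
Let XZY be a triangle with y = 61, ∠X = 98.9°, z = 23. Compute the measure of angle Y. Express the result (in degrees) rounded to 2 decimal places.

By the law of cosines, x² = z² + y² − 2·z·y·cos X = 4684.1, so x ≈ 68.441.
Law of cosines again: cos Y = (x² + z² − y²)/(2·x·z) ≈ 0.47395, so ∠Y ≈ 61.71°.

∠Y ≈ 61.71°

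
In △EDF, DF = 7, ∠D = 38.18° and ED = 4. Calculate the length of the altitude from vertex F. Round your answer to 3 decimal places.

By the law of cosines, FE² = ED² + DF² − 2·ED·DF·cos D = 20.98, so FE ≈ 4.5804.
Area = ½·ED·DF·sin D ≈ 8.6539.
The altitude from F has length 2·area/ED ≈ 4.3269.

4.327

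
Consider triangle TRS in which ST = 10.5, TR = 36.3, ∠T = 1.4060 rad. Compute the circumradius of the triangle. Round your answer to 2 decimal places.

18.30

By the law of cosines, RS² = ST² + TR² − 2·ST·TR·cos T = 1302.9, so RS ≈ 36.095.
Area = ½·ST·TR·sin T ≈ 187.99.
Circumradius = RS/(2 sin T) ≈ 18.296.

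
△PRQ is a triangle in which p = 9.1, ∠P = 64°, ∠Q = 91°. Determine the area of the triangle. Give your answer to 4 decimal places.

The third angle is ∠R = 180° − ∠Q − ∠P = 25.00°.
Law of sines: r = p·sin R/sin P ≈ 4.2789.
Law of sines: q = p·sin Q/sin P ≈ 10.123.
Area = ½·p·r·sin Q ≈ 19.466.

area ≈ 19.4659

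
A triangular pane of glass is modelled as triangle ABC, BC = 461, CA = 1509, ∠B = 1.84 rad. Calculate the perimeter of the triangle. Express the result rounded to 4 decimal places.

perimeter ≈ 3289.4701

Law of sines: sin A = BC·sin B/CA ≈ 0.29450.
Since CA ≥ BC, only the acute value applies: ∠A ≈ 0.299 rad.
Then ∠C = π − ∠B − ∠A ≈ 1.003 rad.
Law of sines gives AB = CA·sin C/sin B ≈ 1319.5.
Semiperimeter s = (461+1509+1319.5)/2 = 1644.7.
Perimeter = 461 + 1509 + 1319.5 = 3289.5.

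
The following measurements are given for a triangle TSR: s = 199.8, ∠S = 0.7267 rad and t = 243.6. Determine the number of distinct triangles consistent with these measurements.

2

t·sin S = 243.6·sin(0.7267 rad) ≈ 161.8.
Since t sin S < s < t (161.8 < 199.8 < 243.6), two triangles exist.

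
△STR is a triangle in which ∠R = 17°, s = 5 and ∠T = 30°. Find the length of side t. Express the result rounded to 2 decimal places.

The third angle is ∠S = 180° − ∠T − ∠R = 133.00°.
Law of sines: t = s·sin T/sin S ≈ 3.4183.

3.42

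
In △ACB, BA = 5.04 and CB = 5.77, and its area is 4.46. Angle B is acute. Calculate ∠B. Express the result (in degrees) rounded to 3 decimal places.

From area = ½·CB·BA·sin B, we get sin B = 2·area/(CB·BA) ≈ 0.30673.
Taking the acute solution, ∠B ≈ 17.86°.

17.862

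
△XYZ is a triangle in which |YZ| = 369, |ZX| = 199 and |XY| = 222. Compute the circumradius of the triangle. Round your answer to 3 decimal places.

By the law of cosines, cos X = (|ZX|² + |XY|² − |YZ|²) / (2·|ZX|·|XY|) ≈ -0.53506, so ∠X ≈ 122.35°.
Circumradius = |YZ|/(2 sin X) ≈ 218.39.

218.392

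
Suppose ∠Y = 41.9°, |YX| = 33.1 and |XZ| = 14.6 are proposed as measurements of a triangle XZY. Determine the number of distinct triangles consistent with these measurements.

0

|YX|·sin Y = 33.1·sin(41.9°) ≈ 22.11.
Since |XZ| = 14.6 < 22.11 = |YX| sin Y, no triangle exists.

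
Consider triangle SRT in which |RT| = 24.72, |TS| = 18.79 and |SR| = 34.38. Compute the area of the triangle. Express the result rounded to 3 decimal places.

Semiperimeter s = (24.72 + 18.79 + 34.38)/2 = 38.945.
Heron's formula: area = √(38.945·14.225·20.155·4.565) ≈ 225.77.

area ≈ 225.769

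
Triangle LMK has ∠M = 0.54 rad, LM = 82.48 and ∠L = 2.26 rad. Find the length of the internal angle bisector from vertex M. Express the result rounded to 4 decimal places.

The third angle is ∠K = π − ∠L − ∠M = 0.342 rad.
Law of sines: MK = LM·sin L/sin K ≈ 190.02.
Law of sines: KL = LM·sin M/sin K ≈ 126.59.
The bisector from M has length 2·LM·MK·cos(∠M/2)/(LM+MK) ≈ 110.86.

t_M ≈ 110.8625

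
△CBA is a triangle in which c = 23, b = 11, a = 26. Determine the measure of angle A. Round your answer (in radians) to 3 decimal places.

1.622

By the law of cosines, cos A = (c² + b² − a²) / (2·c·b) ≈ -0.05138, so ∠A ≈ 1.6222 rad.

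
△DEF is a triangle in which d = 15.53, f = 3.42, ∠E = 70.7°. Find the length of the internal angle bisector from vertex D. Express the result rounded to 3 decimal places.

3.692

By the law of cosines, e² = f² + d² − 2·f·d·cos E = 217.77, so e ≈ 14.757.
Law of cosines again: cos D = (e² + f² − d²)/(2·e·f) ≈ -0.11607, so ∠D ≈ 96.67°.
The bisector from D has length 2·e·f·cos(∠D/2)/(e+f) ≈ 3.6917.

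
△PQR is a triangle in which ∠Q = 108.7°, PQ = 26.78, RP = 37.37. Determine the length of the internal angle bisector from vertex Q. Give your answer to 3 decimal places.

t_Q ≈ 12.898

Law of sines: sin R = PQ·sin Q/RP ≈ 0.67879.
Since RP ≥ PQ, only the acute value applies: ∠R ≈ 42.75°.
Then ∠P = 180° − ∠Q − ∠R ≈ 28.55°.
Law of sines gives QR = RP·sin P/sin Q ≈ 18.856.
The bisector from Q has length 2·PQ·QR·cos(∠Q/2)/(PQ+QR) ≈ 12.898.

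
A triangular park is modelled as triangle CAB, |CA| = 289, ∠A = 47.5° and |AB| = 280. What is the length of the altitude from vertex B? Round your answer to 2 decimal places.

206.44

By the law of cosines, |BC|² = |CA|² + |AB|² − 2·|CA|·|AB|·cos A = 52583, so |BC| ≈ 229.31.
Area = ½·|CA|·|AB|·sin A ≈ 29830.
The altitude from B has length 2·area/|CA| ≈ 206.44.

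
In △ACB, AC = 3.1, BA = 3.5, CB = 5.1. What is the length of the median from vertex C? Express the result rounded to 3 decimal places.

3.840

Median from C: ½√(2·AC² + 2·CB² − BA²) ≈ 3.8402.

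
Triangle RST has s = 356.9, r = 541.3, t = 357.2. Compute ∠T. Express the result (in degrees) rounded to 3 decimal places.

40.731

By the law of cosines, cos T = (r² + s² − t²) / (2·r·s) ≈ 0.75778, so ∠T ≈ 40.73°.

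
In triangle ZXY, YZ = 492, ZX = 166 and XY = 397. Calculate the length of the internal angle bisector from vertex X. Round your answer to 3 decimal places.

By the law of cosines, cos X = (ZX² + XY² − YZ²) / (2·ZX·XY) ≈ -0.43169, so ∠X ≈ 115.58°.
The bisector from X has length 2·ZX·XY·cos(∠X/2)/(ZX+XY) ≈ 124.79.

t_X ≈ 124.795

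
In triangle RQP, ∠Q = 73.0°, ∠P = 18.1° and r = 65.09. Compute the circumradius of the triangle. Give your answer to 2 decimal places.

32.55

The third angle is ∠R = 180° − ∠Q − ∠P = 88.90°.
Law of sines: q = r·sin Q/sin R ≈ 62.257.
Law of sines: p = r·sin P/sin R ≈ 20.226.
Circumradius = r/(2 sin R) ≈ 32.551.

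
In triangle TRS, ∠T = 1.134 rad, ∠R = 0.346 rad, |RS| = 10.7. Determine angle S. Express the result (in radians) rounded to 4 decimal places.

∠S ≈ 1.6616 rad

The third angle is ∠S = π − ∠T − ∠R = 1.662 rad.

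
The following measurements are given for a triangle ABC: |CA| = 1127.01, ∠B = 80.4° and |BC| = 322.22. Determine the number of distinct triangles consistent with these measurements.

|BC|·sin B = 322.22·sin(80.4°) ≈ 317.7.
Since |CA| ≥ |BC|, exactly one triangle exists.

1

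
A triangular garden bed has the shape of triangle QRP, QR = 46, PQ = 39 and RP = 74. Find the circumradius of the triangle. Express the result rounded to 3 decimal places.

By the law of cosines, cos Q = (PQ² + QR² − RP²) / (2·PQ·QR) ≈ -0.51254, so ∠Q ≈ 2.1089 rad.
Circumradius = RP/(2 sin Q) ≈ 43.09.

43.090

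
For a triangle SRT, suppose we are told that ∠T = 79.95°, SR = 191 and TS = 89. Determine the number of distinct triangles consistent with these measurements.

1

TS·sin T = 89·sin(79.95°) ≈ 87.63.
Since SR ≥ TS, exactly one triangle exists.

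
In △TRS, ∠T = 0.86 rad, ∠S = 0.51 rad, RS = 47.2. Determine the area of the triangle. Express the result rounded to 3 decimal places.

The third angle is ∠R = π − ∠S − ∠T = 1.772 rad.
Law of sines: ST = RS·sin R/sin T ≈ 61.031.
Law of sines: TR = RS·sin S/sin T ≈ 30.405.
Area = ½·RS·ST·sin S ≈ 703.13.

703.134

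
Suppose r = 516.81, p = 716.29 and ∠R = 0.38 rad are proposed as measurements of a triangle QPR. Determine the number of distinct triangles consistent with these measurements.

2

p·sin R = 716.29·sin(0.38 rad) ≈ 265.7.
Since p sin R < r < p (265.7 < 516.81 < 716.29), two triangles exist.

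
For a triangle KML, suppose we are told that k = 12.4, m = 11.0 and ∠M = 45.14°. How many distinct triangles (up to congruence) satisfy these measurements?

2

k·sin M = 12.4·sin(45.14°) ≈ 8.79.
Since k sin M < m < k (8.79 < 11.0 < 12.4), two triangles exist.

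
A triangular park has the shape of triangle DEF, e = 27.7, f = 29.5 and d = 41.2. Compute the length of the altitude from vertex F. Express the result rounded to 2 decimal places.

h_F ≈ 27.68

Semiperimeter s = (41.2 + 27.7 + 29.5)/2 = 49.2.
Heron's formula: area = √(49.2·8·21.5·19.7) ≈ 408.3.
The altitude from F has length 2·area/f ≈ 27.681.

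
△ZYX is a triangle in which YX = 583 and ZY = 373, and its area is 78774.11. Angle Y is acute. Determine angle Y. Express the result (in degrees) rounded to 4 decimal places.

From area = ½·ZY·YX·sin Y, we get sin Y = 2·area/(ZY·YX) ≈ 0.72450.
Taking the acute solution, ∠Y ≈ 46.43°.

∠Y ≈ 46.4270°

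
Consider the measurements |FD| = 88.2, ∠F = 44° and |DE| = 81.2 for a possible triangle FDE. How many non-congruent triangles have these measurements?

|FD|·sin F = 88.2·sin(44°) ≈ 61.27.
Since |FD| sin F < |DE| < |FD| (61.27 < 81.2 < 88.2), two triangles exist.

2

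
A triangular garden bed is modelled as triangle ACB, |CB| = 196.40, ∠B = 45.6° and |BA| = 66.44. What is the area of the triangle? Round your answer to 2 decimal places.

Area = ½·|CB|·|BA|·sin B ≈ 4661.5.

area ≈ 4661.51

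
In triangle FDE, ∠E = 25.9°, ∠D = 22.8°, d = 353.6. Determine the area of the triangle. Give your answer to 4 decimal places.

area ≈ 52939.8133

The third angle is ∠F = 180° − ∠D − ∠E = 131.30°.
Law of sines: f = d·sin F/sin D ≈ 685.51.
Law of sines: e = d·sin E/sin D ≈ 398.57.
Area = ½·d·f·sin E ≈ 52940.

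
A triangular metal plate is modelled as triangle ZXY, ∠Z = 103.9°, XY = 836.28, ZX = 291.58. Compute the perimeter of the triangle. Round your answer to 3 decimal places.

Law of sines: sin Y = ZX·sin Z/XY ≈ 0.33845.
Since XY ≥ ZX, only the acute value applies: ∠Y ≈ 19.78°.
Then ∠X = 180° − ∠Z − ∠Y ≈ 56.32°.
Law of sines gives YZ = XY·sin X/sin Z ≈ 716.88.
Semiperimeter s = (836.28+716.88+291.58)/2 = 922.37.
Perimeter = 836.28 + 716.88 + 291.58 = 1844.7.

perimeter ≈ 1844.740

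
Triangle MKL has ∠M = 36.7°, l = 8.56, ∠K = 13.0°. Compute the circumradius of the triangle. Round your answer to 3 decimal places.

The third angle is ∠L = 180° − ∠M − ∠K = 130.30°.
Law of sines: m = l·sin M/sin L ≈ 6.7076.
Law of sines: k = l·sin K/sin L ≈ 2.5248.
Circumradius = l/(2 sin L) ≈ 5.6119.

R ≈ 5.612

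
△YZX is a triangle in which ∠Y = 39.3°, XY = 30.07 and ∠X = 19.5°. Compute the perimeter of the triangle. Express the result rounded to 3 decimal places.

perimeter ≈ 64.071

The third angle is ∠Z = 180° − ∠X − ∠Y = 121.20°.
Law of sines: ZX = XY·sin Y/sin Z ≈ 22.266.
Law of sines: YZ = XY·sin X/sin Z ≈ 11.735.
Semiperimeter s = (22.266+30.07+11.735)/2 = 32.036.
Perimeter = 22.266 + 30.07 + 11.735 = 64.071.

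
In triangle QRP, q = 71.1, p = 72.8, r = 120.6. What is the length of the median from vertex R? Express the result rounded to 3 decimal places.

Median from R: ½√(2·p² + 2·q² − r²) ≈ 39.261.

39.261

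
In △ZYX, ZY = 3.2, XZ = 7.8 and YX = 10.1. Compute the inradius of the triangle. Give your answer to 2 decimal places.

Semiperimeter s = (10.1 + 7.8 + 3.2)/2 = 10.55.
Heron's formula: area = √(10.55·0.45·2.75·7.35) ≈ 9.7959.
Inradius = area/s = 9.7959/10.55 ≈ 0.92852.

0.93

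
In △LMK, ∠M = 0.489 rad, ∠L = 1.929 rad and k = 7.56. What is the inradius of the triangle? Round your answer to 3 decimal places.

r ≈ 1.608

The third angle is ∠K = π − ∠L − ∠M = 0.724 rad.
Law of sines: l = k·sin L/sin K ≈ 10.694.
Law of sines: m = k·sin M/sin K ≈ 5.3638.
Area = ½·k·l·sin M ≈ 18.988.
Semiperimeter s = (10.694+5.3638+7.56)/2 = 11.809.
Inradius = area/s = 18.988/11.809 ≈ 1.608.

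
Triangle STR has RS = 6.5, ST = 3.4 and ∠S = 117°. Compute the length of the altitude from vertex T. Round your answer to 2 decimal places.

By the law of cosines, TR² = RS² + ST² − 2·RS·ST·cos S = 73.876, so TR ≈ 8.5951.
Area = ½·RS·ST·sin S ≈ 9.8456.
The altitude from T has length 2·area/RS ≈ 3.0294.

h_T ≈ 3.03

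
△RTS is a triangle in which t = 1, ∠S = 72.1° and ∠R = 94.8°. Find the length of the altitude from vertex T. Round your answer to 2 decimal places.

The third angle is ∠T = 180° − ∠S − ∠R = 13.10°.
Law of sines: r = t·sin R/sin T ≈ 4.3966.
Law of sines: s = t·sin S/sin T ≈ 4.1985.
Area = ½·t·r·sin S ≈ 2.0919.
The altitude from T has length 2·area/t ≈ 4.1838.

h_T ≈ 4.18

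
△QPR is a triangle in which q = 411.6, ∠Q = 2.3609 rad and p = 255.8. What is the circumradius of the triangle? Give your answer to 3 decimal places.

Law of sines: sin P = p·sin Q/q ≈ 0.43738.
Since q ≥ p, only the acute value applies: ∠P ≈ 0.4527 rad.
Then ∠R = π − ∠Q − ∠P ≈ 0.3280 rad.
Law of sines gives r = q·sin R/sin Q ≈ 188.42.
Circumradius = q/(2 sin Q) ≈ 292.42.

292.424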